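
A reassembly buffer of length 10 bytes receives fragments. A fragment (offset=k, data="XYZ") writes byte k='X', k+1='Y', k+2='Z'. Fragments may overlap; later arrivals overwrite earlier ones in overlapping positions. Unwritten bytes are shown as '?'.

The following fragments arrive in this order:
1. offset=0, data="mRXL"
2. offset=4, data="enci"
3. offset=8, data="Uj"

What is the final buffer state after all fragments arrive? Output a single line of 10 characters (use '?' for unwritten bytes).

Answer: mRXLenciUj

Derivation:
Fragment 1: offset=0 data="mRXL" -> buffer=mRXL??????
Fragment 2: offset=4 data="enci" -> buffer=mRXLenci??
Fragment 3: offset=8 data="Uj" -> buffer=mRXLenciUj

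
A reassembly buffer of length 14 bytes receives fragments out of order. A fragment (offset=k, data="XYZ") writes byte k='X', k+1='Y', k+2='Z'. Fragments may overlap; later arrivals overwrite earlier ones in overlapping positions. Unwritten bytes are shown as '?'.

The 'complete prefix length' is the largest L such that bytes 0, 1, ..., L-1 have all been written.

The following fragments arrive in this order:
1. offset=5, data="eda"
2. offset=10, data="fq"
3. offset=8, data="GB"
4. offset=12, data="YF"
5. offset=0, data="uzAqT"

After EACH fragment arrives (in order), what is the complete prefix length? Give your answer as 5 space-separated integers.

Answer: 0 0 0 0 14

Derivation:
Fragment 1: offset=5 data="eda" -> buffer=?????eda?????? -> prefix_len=0
Fragment 2: offset=10 data="fq" -> buffer=?????eda??fq?? -> prefix_len=0
Fragment 3: offset=8 data="GB" -> buffer=?????edaGBfq?? -> prefix_len=0
Fragment 4: offset=12 data="YF" -> buffer=?????edaGBfqYF -> prefix_len=0
Fragment 5: offset=0 data="uzAqT" -> buffer=uzAqTedaGBfqYF -> prefix_len=14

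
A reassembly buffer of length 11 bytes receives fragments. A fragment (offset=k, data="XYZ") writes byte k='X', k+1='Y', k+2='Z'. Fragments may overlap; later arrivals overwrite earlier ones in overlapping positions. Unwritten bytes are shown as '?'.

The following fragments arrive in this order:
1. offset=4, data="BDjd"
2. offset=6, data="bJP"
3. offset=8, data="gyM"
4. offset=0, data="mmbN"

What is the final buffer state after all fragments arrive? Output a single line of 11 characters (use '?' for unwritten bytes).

Answer: mmbNBDbJgyM

Derivation:
Fragment 1: offset=4 data="BDjd" -> buffer=????BDjd???
Fragment 2: offset=6 data="bJP" -> buffer=????BDbJP??
Fragment 3: offset=8 data="gyM" -> buffer=????BDbJgyM
Fragment 4: offset=0 data="mmbN" -> buffer=mmbNBDbJgyM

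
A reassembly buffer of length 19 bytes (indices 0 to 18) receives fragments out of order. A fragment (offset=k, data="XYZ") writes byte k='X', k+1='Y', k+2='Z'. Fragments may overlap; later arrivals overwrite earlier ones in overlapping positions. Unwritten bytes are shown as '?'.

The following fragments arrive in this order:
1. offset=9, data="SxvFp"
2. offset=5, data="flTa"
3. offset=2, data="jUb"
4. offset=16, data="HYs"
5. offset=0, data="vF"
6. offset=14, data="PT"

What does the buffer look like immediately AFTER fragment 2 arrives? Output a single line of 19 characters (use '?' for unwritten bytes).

Answer: ?????flTaSxvFp?????

Derivation:
Fragment 1: offset=9 data="SxvFp" -> buffer=?????????SxvFp?????
Fragment 2: offset=5 data="flTa" -> buffer=?????flTaSxvFp?????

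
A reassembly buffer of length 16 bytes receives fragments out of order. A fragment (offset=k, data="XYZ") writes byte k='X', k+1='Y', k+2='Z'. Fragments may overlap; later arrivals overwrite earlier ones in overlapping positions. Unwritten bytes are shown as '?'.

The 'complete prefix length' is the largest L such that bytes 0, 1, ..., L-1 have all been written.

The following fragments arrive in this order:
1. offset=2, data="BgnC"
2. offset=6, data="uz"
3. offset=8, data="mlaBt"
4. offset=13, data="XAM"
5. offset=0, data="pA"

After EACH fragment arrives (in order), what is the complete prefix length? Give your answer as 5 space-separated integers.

Fragment 1: offset=2 data="BgnC" -> buffer=??BgnC?????????? -> prefix_len=0
Fragment 2: offset=6 data="uz" -> buffer=??BgnCuz???????? -> prefix_len=0
Fragment 3: offset=8 data="mlaBt" -> buffer=??BgnCuzmlaBt??? -> prefix_len=0
Fragment 4: offset=13 data="XAM" -> buffer=??BgnCuzmlaBtXAM -> prefix_len=0
Fragment 5: offset=0 data="pA" -> buffer=pABgnCuzmlaBtXAM -> prefix_len=16

Answer: 0 0 0 0 16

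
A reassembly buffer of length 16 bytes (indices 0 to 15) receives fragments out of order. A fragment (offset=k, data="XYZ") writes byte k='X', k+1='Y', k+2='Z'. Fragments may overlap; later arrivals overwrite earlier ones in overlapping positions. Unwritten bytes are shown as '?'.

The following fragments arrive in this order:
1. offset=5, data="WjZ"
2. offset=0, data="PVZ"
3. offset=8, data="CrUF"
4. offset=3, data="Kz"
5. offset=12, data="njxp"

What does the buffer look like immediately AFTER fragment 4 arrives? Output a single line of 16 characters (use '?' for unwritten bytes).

Fragment 1: offset=5 data="WjZ" -> buffer=?????WjZ????????
Fragment 2: offset=0 data="PVZ" -> buffer=PVZ??WjZ????????
Fragment 3: offset=8 data="CrUF" -> buffer=PVZ??WjZCrUF????
Fragment 4: offset=3 data="Kz" -> buffer=PVZKzWjZCrUF????

Answer: PVZKzWjZCrUF????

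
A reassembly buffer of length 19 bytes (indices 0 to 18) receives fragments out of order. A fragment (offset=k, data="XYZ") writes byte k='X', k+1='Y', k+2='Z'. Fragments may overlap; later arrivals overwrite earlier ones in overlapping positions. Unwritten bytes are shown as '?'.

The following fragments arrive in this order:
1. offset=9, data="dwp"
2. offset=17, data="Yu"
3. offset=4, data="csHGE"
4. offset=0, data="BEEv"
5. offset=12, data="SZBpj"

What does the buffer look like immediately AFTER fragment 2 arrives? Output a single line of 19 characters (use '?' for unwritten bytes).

Answer: ?????????dwp?????Yu

Derivation:
Fragment 1: offset=9 data="dwp" -> buffer=?????????dwp???????
Fragment 2: offset=17 data="Yu" -> buffer=?????????dwp?????Yu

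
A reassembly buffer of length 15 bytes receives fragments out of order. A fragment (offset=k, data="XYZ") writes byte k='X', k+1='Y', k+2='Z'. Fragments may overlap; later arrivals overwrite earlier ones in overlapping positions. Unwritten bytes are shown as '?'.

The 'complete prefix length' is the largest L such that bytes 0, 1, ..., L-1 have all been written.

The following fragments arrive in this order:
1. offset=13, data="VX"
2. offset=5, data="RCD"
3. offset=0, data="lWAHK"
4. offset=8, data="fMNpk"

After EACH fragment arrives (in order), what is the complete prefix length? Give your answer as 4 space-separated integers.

Fragment 1: offset=13 data="VX" -> buffer=?????????????VX -> prefix_len=0
Fragment 2: offset=5 data="RCD" -> buffer=?????RCD?????VX -> prefix_len=0
Fragment 3: offset=0 data="lWAHK" -> buffer=lWAHKRCD?????VX -> prefix_len=8
Fragment 4: offset=8 data="fMNpk" -> buffer=lWAHKRCDfMNpkVX -> prefix_len=15

Answer: 0 0 8 15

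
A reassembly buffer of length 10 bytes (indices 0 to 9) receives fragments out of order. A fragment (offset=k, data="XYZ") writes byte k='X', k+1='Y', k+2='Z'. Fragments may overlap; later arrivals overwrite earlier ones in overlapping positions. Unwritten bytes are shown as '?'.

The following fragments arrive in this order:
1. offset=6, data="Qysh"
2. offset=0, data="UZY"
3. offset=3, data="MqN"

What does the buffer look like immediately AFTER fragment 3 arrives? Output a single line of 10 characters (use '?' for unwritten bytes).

Fragment 1: offset=6 data="Qysh" -> buffer=??????Qysh
Fragment 2: offset=0 data="UZY" -> buffer=UZY???Qysh
Fragment 3: offset=3 data="MqN" -> buffer=UZYMqNQysh

Answer: UZYMqNQysh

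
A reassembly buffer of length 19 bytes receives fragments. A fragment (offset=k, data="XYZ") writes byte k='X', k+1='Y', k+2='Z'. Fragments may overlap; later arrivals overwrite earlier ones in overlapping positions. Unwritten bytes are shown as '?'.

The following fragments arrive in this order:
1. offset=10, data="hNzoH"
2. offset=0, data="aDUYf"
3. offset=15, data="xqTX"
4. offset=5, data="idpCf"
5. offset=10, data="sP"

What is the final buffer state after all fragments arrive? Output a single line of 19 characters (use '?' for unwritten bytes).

Answer: aDUYfidpCfsPzoHxqTX

Derivation:
Fragment 1: offset=10 data="hNzoH" -> buffer=??????????hNzoH????
Fragment 2: offset=0 data="aDUYf" -> buffer=aDUYf?????hNzoH????
Fragment 3: offset=15 data="xqTX" -> buffer=aDUYf?????hNzoHxqTX
Fragment 4: offset=5 data="idpCf" -> buffer=aDUYfidpCfhNzoHxqTX
Fragment 5: offset=10 data="sP" -> buffer=aDUYfidpCfsPzoHxqTX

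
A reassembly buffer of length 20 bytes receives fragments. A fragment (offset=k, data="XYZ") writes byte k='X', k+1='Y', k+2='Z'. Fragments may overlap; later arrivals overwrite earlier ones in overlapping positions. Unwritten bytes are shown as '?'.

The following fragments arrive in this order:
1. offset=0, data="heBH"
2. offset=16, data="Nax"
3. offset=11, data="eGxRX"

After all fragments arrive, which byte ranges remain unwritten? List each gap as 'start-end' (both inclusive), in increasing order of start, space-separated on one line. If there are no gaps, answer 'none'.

Answer: 4-10 19-19

Derivation:
Fragment 1: offset=0 len=4
Fragment 2: offset=16 len=3
Fragment 3: offset=11 len=5
Gaps: 4-10 19-19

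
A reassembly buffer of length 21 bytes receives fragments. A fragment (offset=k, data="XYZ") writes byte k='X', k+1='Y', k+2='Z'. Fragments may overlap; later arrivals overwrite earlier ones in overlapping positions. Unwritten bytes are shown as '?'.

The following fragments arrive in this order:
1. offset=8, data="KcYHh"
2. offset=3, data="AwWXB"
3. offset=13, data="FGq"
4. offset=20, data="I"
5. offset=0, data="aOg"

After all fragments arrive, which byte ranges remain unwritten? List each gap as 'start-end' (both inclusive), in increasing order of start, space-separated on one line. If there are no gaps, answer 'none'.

Answer: 16-19

Derivation:
Fragment 1: offset=8 len=5
Fragment 2: offset=3 len=5
Fragment 3: offset=13 len=3
Fragment 4: offset=20 len=1
Fragment 5: offset=0 len=3
Gaps: 16-19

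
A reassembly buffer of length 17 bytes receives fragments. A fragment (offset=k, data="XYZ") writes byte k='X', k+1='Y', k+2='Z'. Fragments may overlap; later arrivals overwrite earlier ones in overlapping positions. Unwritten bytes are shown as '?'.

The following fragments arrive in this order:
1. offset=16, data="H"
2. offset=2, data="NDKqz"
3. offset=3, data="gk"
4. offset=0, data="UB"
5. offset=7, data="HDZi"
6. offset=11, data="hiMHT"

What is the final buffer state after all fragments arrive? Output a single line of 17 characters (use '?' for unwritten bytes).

Fragment 1: offset=16 data="H" -> buffer=????????????????H
Fragment 2: offset=2 data="NDKqz" -> buffer=??NDKqz?????????H
Fragment 3: offset=3 data="gk" -> buffer=??Ngkqz?????????H
Fragment 4: offset=0 data="UB" -> buffer=UBNgkqz?????????H
Fragment 5: offset=7 data="HDZi" -> buffer=UBNgkqzHDZi?????H
Fragment 6: offset=11 data="hiMHT" -> buffer=UBNgkqzHDZihiMHTH

Answer: UBNgkqzHDZihiMHTH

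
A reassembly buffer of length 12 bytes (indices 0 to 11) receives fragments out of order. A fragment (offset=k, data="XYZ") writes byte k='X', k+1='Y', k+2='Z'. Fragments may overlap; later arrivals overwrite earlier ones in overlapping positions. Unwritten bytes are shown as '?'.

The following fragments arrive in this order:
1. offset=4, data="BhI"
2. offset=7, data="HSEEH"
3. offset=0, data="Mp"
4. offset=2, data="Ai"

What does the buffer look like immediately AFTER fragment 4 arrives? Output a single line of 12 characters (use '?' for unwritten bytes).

Fragment 1: offset=4 data="BhI" -> buffer=????BhI?????
Fragment 2: offset=7 data="HSEEH" -> buffer=????BhIHSEEH
Fragment 3: offset=0 data="Mp" -> buffer=Mp??BhIHSEEH
Fragment 4: offset=2 data="Ai" -> buffer=MpAiBhIHSEEH

Answer: MpAiBhIHSEEH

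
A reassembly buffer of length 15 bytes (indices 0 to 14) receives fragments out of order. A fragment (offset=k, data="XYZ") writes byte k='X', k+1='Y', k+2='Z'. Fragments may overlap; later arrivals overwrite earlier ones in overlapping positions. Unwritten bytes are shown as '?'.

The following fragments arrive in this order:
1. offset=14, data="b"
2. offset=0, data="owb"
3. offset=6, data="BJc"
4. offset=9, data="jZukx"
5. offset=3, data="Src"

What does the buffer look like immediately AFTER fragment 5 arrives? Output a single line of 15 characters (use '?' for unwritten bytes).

Answer: owbSrcBJcjZukxb

Derivation:
Fragment 1: offset=14 data="b" -> buffer=??????????????b
Fragment 2: offset=0 data="owb" -> buffer=owb???????????b
Fragment 3: offset=6 data="BJc" -> buffer=owb???BJc?????b
Fragment 4: offset=9 data="jZukx" -> buffer=owb???BJcjZukxb
Fragment 5: offset=3 data="Src" -> buffer=owbSrcBJcjZukxb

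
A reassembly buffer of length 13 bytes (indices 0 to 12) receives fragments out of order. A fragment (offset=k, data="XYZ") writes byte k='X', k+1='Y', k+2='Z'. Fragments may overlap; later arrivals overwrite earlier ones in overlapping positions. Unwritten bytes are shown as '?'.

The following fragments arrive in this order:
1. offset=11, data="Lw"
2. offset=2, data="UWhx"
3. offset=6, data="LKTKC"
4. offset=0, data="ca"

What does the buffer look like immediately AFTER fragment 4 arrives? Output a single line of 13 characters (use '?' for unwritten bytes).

Answer: caUWhxLKTKCLw

Derivation:
Fragment 1: offset=11 data="Lw" -> buffer=???????????Lw
Fragment 2: offset=2 data="UWhx" -> buffer=??UWhx?????Lw
Fragment 3: offset=6 data="LKTKC" -> buffer=??UWhxLKTKCLw
Fragment 4: offset=0 data="ca" -> buffer=caUWhxLKTKCLw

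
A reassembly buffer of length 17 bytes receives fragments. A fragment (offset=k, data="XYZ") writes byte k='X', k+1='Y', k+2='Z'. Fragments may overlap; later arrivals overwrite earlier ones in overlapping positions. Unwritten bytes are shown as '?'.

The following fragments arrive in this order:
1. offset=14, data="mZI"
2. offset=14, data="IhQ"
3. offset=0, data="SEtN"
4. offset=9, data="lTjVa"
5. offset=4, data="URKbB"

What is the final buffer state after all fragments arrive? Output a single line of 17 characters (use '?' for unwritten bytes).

Fragment 1: offset=14 data="mZI" -> buffer=??????????????mZI
Fragment 2: offset=14 data="IhQ" -> buffer=??????????????IhQ
Fragment 3: offset=0 data="SEtN" -> buffer=SEtN??????????IhQ
Fragment 4: offset=9 data="lTjVa" -> buffer=SEtN?????lTjVaIhQ
Fragment 5: offset=4 data="URKbB" -> buffer=SEtNURKbBlTjVaIhQ

Answer: SEtNURKbBlTjVaIhQ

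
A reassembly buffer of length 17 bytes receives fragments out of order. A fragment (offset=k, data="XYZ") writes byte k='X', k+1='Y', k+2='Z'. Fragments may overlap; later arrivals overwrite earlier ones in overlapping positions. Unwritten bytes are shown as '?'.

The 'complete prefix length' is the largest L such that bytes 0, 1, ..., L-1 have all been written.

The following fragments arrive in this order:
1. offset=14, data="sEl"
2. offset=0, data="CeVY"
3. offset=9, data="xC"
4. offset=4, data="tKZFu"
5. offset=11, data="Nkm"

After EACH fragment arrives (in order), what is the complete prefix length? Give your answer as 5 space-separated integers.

Answer: 0 4 4 11 17

Derivation:
Fragment 1: offset=14 data="sEl" -> buffer=??????????????sEl -> prefix_len=0
Fragment 2: offset=0 data="CeVY" -> buffer=CeVY??????????sEl -> prefix_len=4
Fragment 3: offset=9 data="xC" -> buffer=CeVY?????xC???sEl -> prefix_len=4
Fragment 4: offset=4 data="tKZFu" -> buffer=CeVYtKZFuxC???sEl -> prefix_len=11
Fragment 5: offset=11 data="Nkm" -> buffer=CeVYtKZFuxCNkmsEl -> prefix_len=17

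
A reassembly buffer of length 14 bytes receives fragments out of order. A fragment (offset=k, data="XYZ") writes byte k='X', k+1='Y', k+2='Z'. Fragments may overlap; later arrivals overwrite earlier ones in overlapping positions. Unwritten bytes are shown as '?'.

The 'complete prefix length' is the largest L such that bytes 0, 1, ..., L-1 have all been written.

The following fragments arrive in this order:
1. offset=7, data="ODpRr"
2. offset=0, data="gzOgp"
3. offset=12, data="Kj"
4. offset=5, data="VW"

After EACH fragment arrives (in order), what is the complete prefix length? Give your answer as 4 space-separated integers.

Answer: 0 5 5 14

Derivation:
Fragment 1: offset=7 data="ODpRr" -> buffer=???????ODpRr?? -> prefix_len=0
Fragment 2: offset=0 data="gzOgp" -> buffer=gzOgp??ODpRr?? -> prefix_len=5
Fragment 3: offset=12 data="Kj" -> buffer=gzOgp??ODpRrKj -> prefix_len=5
Fragment 4: offset=5 data="VW" -> buffer=gzOgpVWODpRrKj -> prefix_len=14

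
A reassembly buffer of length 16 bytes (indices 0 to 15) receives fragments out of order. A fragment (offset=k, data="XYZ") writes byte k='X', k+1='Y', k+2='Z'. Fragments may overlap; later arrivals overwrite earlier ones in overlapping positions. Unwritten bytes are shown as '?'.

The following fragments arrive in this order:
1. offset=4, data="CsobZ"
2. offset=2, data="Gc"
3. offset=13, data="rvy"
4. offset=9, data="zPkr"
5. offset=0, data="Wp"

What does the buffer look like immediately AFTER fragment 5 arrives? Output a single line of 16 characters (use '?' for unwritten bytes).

Fragment 1: offset=4 data="CsobZ" -> buffer=????CsobZ???????
Fragment 2: offset=2 data="Gc" -> buffer=??GcCsobZ???????
Fragment 3: offset=13 data="rvy" -> buffer=??GcCsobZ????rvy
Fragment 4: offset=9 data="zPkr" -> buffer=??GcCsobZzPkrrvy
Fragment 5: offset=0 data="Wp" -> buffer=WpGcCsobZzPkrrvy

Answer: WpGcCsobZzPkrrvy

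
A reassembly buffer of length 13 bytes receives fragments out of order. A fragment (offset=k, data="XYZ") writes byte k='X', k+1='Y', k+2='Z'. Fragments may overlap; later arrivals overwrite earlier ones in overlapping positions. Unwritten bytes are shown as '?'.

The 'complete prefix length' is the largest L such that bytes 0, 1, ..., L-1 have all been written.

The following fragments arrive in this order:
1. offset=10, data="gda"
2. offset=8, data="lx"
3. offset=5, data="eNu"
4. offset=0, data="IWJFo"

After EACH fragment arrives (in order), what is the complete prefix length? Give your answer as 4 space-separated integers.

Fragment 1: offset=10 data="gda" -> buffer=??????????gda -> prefix_len=0
Fragment 2: offset=8 data="lx" -> buffer=????????lxgda -> prefix_len=0
Fragment 3: offset=5 data="eNu" -> buffer=?????eNulxgda -> prefix_len=0
Fragment 4: offset=0 data="IWJFo" -> buffer=IWJFoeNulxgda -> prefix_len=13

Answer: 0 0 0 13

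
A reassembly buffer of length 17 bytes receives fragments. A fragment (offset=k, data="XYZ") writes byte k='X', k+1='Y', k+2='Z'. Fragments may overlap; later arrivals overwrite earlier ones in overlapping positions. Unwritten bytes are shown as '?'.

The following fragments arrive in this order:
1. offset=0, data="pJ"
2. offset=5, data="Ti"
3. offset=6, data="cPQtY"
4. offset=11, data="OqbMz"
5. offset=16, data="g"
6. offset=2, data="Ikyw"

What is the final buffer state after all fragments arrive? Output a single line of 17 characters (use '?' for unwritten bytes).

Fragment 1: offset=0 data="pJ" -> buffer=pJ???????????????
Fragment 2: offset=5 data="Ti" -> buffer=pJ???Ti??????????
Fragment 3: offset=6 data="cPQtY" -> buffer=pJ???TcPQtY??????
Fragment 4: offset=11 data="OqbMz" -> buffer=pJ???TcPQtYOqbMz?
Fragment 5: offset=16 data="g" -> buffer=pJ???TcPQtYOqbMzg
Fragment 6: offset=2 data="Ikyw" -> buffer=pJIkywcPQtYOqbMzg

Answer: pJIkywcPQtYOqbMzg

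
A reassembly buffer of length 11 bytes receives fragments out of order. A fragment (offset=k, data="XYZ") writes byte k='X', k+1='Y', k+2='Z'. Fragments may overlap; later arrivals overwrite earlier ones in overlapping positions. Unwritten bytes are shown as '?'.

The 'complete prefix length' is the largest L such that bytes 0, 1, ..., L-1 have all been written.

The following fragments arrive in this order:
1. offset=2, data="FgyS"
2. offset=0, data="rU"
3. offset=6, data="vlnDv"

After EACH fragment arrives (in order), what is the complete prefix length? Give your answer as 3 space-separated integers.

Fragment 1: offset=2 data="FgyS" -> buffer=??FgyS????? -> prefix_len=0
Fragment 2: offset=0 data="rU" -> buffer=rUFgyS????? -> prefix_len=6
Fragment 3: offset=6 data="vlnDv" -> buffer=rUFgySvlnDv -> prefix_len=11

Answer: 0 6 11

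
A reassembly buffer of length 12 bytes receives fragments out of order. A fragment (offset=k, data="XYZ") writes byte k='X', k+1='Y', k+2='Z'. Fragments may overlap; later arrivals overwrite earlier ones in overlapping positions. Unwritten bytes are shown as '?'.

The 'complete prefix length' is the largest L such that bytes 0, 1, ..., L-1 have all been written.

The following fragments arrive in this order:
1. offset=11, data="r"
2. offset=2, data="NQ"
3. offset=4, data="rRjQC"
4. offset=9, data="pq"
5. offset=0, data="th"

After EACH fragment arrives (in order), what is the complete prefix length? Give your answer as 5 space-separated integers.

Fragment 1: offset=11 data="r" -> buffer=???????????r -> prefix_len=0
Fragment 2: offset=2 data="NQ" -> buffer=??NQ???????r -> prefix_len=0
Fragment 3: offset=4 data="rRjQC" -> buffer=??NQrRjQC??r -> prefix_len=0
Fragment 4: offset=9 data="pq" -> buffer=??NQrRjQCpqr -> prefix_len=0
Fragment 5: offset=0 data="th" -> buffer=thNQrRjQCpqr -> prefix_len=12

Answer: 0 0 0 0 12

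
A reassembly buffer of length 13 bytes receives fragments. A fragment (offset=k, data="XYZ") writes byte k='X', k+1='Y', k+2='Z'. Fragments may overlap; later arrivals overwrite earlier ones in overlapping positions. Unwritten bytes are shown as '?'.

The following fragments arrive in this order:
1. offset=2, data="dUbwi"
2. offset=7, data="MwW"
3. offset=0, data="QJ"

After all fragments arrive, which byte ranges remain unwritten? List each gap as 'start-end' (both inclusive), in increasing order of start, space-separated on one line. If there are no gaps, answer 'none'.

Fragment 1: offset=2 len=5
Fragment 2: offset=7 len=3
Fragment 3: offset=0 len=2
Gaps: 10-12

Answer: 10-12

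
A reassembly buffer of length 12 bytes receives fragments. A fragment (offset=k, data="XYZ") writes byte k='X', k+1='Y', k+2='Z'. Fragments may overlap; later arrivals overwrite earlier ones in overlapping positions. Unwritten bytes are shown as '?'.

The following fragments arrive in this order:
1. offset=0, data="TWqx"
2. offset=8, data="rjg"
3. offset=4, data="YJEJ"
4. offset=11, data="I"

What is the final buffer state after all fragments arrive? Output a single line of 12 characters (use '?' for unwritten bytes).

Answer: TWqxYJEJrjgI

Derivation:
Fragment 1: offset=0 data="TWqx" -> buffer=TWqx????????
Fragment 2: offset=8 data="rjg" -> buffer=TWqx????rjg?
Fragment 3: offset=4 data="YJEJ" -> buffer=TWqxYJEJrjg?
Fragment 4: offset=11 data="I" -> buffer=TWqxYJEJrjgI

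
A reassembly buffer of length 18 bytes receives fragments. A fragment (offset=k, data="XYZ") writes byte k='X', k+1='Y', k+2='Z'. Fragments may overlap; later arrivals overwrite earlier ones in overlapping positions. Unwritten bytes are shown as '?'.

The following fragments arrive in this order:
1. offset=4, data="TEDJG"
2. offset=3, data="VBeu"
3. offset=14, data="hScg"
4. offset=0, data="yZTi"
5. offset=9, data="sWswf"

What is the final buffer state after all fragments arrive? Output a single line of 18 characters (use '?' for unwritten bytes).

Fragment 1: offset=4 data="TEDJG" -> buffer=????TEDJG?????????
Fragment 2: offset=3 data="VBeu" -> buffer=???VBeuJG?????????
Fragment 3: offset=14 data="hScg" -> buffer=???VBeuJG?????hScg
Fragment 4: offset=0 data="yZTi" -> buffer=yZTiBeuJG?????hScg
Fragment 5: offset=9 data="sWswf" -> buffer=yZTiBeuJGsWswfhScg

Answer: yZTiBeuJGsWswfhScg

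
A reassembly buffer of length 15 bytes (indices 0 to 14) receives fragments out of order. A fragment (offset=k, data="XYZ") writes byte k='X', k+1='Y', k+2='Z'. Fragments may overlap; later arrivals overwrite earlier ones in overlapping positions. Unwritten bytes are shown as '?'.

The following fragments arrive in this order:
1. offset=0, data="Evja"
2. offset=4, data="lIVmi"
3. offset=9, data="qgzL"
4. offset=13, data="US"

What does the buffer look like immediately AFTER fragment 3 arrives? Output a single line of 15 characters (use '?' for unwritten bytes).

Fragment 1: offset=0 data="Evja" -> buffer=Evja???????????
Fragment 2: offset=4 data="lIVmi" -> buffer=EvjalIVmi??????
Fragment 3: offset=9 data="qgzL" -> buffer=EvjalIVmiqgzL??

Answer: EvjalIVmiqgzL??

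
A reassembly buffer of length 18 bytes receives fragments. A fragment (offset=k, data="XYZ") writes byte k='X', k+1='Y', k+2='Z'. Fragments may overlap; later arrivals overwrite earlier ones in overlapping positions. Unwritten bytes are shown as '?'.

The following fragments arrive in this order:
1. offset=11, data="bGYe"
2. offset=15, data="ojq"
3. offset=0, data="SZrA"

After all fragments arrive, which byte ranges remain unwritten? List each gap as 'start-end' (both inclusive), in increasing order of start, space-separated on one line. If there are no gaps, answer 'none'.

Fragment 1: offset=11 len=4
Fragment 2: offset=15 len=3
Fragment 3: offset=0 len=4
Gaps: 4-10

Answer: 4-10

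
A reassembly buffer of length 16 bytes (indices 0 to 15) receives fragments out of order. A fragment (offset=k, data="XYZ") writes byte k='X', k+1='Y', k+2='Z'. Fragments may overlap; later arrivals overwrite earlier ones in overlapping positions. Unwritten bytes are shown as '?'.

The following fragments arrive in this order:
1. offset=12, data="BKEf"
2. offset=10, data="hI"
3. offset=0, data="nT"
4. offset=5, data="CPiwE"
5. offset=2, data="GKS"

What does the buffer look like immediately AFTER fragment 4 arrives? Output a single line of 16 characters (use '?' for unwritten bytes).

Answer: nT???CPiwEhIBKEf

Derivation:
Fragment 1: offset=12 data="BKEf" -> buffer=????????????BKEf
Fragment 2: offset=10 data="hI" -> buffer=??????????hIBKEf
Fragment 3: offset=0 data="nT" -> buffer=nT????????hIBKEf
Fragment 4: offset=5 data="CPiwE" -> buffer=nT???CPiwEhIBKEf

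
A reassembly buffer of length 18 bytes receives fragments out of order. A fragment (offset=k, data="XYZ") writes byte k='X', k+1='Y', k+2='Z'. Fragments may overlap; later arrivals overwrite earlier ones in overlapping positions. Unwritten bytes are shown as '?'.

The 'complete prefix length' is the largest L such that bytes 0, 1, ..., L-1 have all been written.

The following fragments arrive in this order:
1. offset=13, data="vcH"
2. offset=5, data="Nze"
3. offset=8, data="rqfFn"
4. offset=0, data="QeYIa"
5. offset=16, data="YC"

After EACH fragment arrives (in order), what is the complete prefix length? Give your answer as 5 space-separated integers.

Fragment 1: offset=13 data="vcH" -> buffer=?????????????vcH?? -> prefix_len=0
Fragment 2: offset=5 data="Nze" -> buffer=?????Nze?????vcH?? -> prefix_len=0
Fragment 3: offset=8 data="rqfFn" -> buffer=?????NzerqfFnvcH?? -> prefix_len=0
Fragment 4: offset=0 data="QeYIa" -> buffer=QeYIaNzerqfFnvcH?? -> prefix_len=16
Fragment 5: offset=16 data="YC" -> buffer=QeYIaNzerqfFnvcHYC -> prefix_len=18

Answer: 0 0 0 16 18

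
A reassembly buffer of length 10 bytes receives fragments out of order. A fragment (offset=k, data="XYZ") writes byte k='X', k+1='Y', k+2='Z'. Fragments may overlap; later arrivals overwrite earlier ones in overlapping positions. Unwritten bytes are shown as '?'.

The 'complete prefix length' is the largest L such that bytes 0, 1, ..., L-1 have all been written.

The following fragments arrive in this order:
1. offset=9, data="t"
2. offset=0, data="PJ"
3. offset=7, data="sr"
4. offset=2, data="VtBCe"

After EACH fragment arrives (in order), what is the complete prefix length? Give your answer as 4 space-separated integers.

Fragment 1: offset=9 data="t" -> buffer=?????????t -> prefix_len=0
Fragment 2: offset=0 data="PJ" -> buffer=PJ???????t -> prefix_len=2
Fragment 3: offset=7 data="sr" -> buffer=PJ?????srt -> prefix_len=2
Fragment 4: offset=2 data="VtBCe" -> buffer=PJVtBCesrt -> prefix_len=10

Answer: 0 2 2 10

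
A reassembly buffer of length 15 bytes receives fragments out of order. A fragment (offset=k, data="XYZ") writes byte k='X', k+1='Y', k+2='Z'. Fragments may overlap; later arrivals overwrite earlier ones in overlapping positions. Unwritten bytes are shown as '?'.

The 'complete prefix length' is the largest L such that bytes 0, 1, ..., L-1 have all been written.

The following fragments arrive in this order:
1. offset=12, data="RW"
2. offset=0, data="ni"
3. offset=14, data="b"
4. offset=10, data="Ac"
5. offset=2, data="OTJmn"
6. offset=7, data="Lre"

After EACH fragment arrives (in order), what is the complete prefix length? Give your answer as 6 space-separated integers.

Answer: 0 2 2 2 7 15

Derivation:
Fragment 1: offset=12 data="RW" -> buffer=????????????RW? -> prefix_len=0
Fragment 2: offset=0 data="ni" -> buffer=ni??????????RW? -> prefix_len=2
Fragment 3: offset=14 data="b" -> buffer=ni??????????RWb -> prefix_len=2
Fragment 4: offset=10 data="Ac" -> buffer=ni????????AcRWb -> prefix_len=2
Fragment 5: offset=2 data="OTJmn" -> buffer=niOTJmn???AcRWb -> prefix_len=7
Fragment 6: offset=7 data="Lre" -> buffer=niOTJmnLreAcRWb -> prefix_len=15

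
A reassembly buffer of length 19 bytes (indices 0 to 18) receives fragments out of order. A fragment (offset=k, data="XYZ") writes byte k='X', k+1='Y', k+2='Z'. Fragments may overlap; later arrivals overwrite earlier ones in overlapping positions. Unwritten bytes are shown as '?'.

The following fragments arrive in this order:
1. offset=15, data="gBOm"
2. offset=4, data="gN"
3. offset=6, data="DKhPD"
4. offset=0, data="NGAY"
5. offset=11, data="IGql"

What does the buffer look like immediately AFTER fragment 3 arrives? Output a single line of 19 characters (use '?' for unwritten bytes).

Fragment 1: offset=15 data="gBOm" -> buffer=???????????????gBOm
Fragment 2: offset=4 data="gN" -> buffer=????gN?????????gBOm
Fragment 3: offset=6 data="DKhPD" -> buffer=????gNDKhPD????gBOm

Answer: ????gNDKhPD????gBOm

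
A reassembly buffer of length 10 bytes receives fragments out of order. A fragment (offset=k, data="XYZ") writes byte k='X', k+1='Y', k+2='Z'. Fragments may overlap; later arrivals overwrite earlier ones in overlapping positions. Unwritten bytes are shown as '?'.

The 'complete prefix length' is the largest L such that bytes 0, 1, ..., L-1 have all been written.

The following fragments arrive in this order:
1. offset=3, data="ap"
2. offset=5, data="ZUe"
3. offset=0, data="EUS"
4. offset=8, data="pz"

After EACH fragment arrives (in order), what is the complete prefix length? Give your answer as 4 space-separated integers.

Fragment 1: offset=3 data="ap" -> buffer=???ap????? -> prefix_len=0
Fragment 2: offset=5 data="ZUe" -> buffer=???apZUe?? -> prefix_len=0
Fragment 3: offset=0 data="EUS" -> buffer=EUSapZUe?? -> prefix_len=8
Fragment 4: offset=8 data="pz" -> buffer=EUSapZUepz -> prefix_len=10

Answer: 0 0 8 10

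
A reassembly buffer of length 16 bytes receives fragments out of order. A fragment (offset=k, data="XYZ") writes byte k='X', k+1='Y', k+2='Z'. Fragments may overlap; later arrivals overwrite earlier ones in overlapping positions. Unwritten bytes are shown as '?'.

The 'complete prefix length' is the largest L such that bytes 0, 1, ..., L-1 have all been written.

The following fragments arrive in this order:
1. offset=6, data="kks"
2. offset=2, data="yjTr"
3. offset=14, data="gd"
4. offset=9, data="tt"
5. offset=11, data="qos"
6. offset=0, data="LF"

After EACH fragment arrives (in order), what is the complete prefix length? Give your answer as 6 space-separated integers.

Fragment 1: offset=6 data="kks" -> buffer=??????kks??????? -> prefix_len=0
Fragment 2: offset=2 data="yjTr" -> buffer=??yjTrkks??????? -> prefix_len=0
Fragment 3: offset=14 data="gd" -> buffer=??yjTrkks?????gd -> prefix_len=0
Fragment 4: offset=9 data="tt" -> buffer=??yjTrkkstt???gd -> prefix_len=0
Fragment 5: offset=11 data="qos" -> buffer=??yjTrkksttqosgd -> prefix_len=0
Fragment 6: offset=0 data="LF" -> buffer=LFyjTrkksttqosgd -> prefix_len=16

Answer: 0 0 0 0 0 16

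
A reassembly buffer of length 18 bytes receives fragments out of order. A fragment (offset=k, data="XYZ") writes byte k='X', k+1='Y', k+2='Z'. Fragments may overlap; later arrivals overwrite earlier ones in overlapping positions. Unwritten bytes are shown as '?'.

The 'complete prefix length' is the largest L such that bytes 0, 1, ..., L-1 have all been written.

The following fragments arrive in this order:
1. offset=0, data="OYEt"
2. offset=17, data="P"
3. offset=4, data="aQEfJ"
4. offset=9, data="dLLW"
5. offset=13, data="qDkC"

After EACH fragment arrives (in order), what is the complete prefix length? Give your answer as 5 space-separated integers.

Fragment 1: offset=0 data="OYEt" -> buffer=OYEt?????????????? -> prefix_len=4
Fragment 2: offset=17 data="P" -> buffer=OYEt?????????????P -> prefix_len=4
Fragment 3: offset=4 data="aQEfJ" -> buffer=OYEtaQEfJ????????P -> prefix_len=9
Fragment 4: offset=9 data="dLLW" -> buffer=OYEtaQEfJdLLW????P -> prefix_len=13
Fragment 5: offset=13 data="qDkC" -> buffer=OYEtaQEfJdLLWqDkCP -> prefix_len=18

Answer: 4 4 9 13 18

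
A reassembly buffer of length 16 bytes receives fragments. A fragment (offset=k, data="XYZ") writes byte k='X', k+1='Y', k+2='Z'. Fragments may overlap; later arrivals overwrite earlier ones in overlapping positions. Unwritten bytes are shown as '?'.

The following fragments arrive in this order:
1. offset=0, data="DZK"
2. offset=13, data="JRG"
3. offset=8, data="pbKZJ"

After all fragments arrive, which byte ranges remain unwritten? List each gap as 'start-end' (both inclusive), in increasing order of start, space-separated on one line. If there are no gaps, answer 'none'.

Answer: 3-7

Derivation:
Fragment 1: offset=0 len=3
Fragment 2: offset=13 len=3
Fragment 3: offset=8 len=5
Gaps: 3-7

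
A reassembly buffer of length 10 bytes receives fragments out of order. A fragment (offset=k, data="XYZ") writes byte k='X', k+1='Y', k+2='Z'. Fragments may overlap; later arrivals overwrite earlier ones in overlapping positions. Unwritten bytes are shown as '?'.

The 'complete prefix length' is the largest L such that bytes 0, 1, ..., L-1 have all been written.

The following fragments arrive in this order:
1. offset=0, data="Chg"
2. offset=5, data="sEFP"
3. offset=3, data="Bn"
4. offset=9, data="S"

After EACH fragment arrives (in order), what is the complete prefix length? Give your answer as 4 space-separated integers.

Answer: 3 3 9 10

Derivation:
Fragment 1: offset=0 data="Chg" -> buffer=Chg??????? -> prefix_len=3
Fragment 2: offset=5 data="sEFP" -> buffer=Chg??sEFP? -> prefix_len=3
Fragment 3: offset=3 data="Bn" -> buffer=ChgBnsEFP? -> prefix_len=9
Fragment 4: offset=9 data="S" -> buffer=ChgBnsEFPS -> prefix_len=10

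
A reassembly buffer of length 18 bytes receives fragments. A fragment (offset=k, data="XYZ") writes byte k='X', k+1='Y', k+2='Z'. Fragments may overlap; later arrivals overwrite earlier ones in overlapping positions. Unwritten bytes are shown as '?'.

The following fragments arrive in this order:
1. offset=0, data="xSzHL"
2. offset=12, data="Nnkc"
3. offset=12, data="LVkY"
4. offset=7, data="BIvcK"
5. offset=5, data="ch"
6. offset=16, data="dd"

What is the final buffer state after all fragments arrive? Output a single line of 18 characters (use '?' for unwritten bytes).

Fragment 1: offset=0 data="xSzHL" -> buffer=xSzHL?????????????
Fragment 2: offset=12 data="Nnkc" -> buffer=xSzHL???????Nnkc??
Fragment 3: offset=12 data="LVkY" -> buffer=xSzHL???????LVkY??
Fragment 4: offset=7 data="BIvcK" -> buffer=xSzHL??BIvcKLVkY??
Fragment 5: offset=5 data="ch" -> buffer=xSzHLchBIvcKLVkY??
Fragment 6: offset=16 data="dd" -> buffer=xSzHLchBIvcKLVkYdd

Answer: xSzHLchBIvcKLVkYdd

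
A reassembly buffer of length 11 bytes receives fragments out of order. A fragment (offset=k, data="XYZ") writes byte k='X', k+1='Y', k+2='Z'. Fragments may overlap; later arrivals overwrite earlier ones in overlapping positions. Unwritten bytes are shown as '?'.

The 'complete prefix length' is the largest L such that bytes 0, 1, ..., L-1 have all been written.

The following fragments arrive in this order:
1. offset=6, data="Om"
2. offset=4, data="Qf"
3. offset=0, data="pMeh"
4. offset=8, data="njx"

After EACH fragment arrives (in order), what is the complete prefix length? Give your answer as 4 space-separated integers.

Answer: 0 0 8 11

Derivation:
Fragment 1: offset=6 data="Om" -> buffer=??????Om??? -> prefix_len=0
Fragment 2: offset=4 data="Qf" -> buffer=????QfOm??? -> prefix_len=0
Fragment 3: offset=0 data="pMeh" -> buffer=pMehQfOm??? -> prefix_len=8
Fragment 4: offset=8 data="njx" -> buffer=pMehQfOmnjx -> prefix_len=11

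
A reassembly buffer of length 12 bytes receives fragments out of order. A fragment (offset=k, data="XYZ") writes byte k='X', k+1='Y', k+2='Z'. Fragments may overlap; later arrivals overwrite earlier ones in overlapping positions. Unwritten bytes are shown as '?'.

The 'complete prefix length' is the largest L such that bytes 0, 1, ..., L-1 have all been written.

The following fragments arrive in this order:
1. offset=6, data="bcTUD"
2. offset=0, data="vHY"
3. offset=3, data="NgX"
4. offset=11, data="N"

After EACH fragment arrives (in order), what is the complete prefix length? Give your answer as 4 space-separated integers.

Fragment 1: offset=6 data="bcTUD" -> buffer=??????bcTUD? -> prefix_len=0
Fragment 2: offset=0 data="vHY" -> buffer=vHY???bcTUD? -> prefix_len=3
Fragment 3: offset=3 data="NgX" -> buffer=vHYNgXbcTUD? -> prefix_len=11
Fragment 4: offset=11 data="N" -> buffer=vHYNgXbcTUDN -> prefix_len=12

Answer: 0 3 11 12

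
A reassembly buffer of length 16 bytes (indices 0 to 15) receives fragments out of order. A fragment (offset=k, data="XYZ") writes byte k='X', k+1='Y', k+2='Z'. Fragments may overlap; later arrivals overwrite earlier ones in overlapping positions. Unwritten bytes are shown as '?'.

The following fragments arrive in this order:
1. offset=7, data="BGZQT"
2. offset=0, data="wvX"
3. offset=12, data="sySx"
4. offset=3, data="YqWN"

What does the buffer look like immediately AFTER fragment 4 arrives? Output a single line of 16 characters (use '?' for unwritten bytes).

Answer: wvXYqWNBGZQTsySx

Derivation:
Fragment 1: offset=7 data="BGZQT" -> buffer=???????BGZQT????
Fragment 2: offset=0 data="wvX" -> buffer=wvX????BGZQT????
Fragment 3: offset=12 data="sySx" -> buffer=wvX????BGZQTsySx
Fragment 4: offset=3 data="YqWN" -> buffer=wvXYqWNBGZQTsySx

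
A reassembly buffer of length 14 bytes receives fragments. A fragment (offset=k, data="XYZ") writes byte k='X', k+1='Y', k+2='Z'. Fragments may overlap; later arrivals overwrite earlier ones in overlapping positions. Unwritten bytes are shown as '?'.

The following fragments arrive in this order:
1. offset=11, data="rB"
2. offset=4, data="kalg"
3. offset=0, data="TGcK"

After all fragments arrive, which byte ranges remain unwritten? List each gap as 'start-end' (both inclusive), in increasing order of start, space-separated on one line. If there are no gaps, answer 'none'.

Fragment 1: offset=11 len=2
Fragment 2: offset=4 len=4
Fragment 3: offset=0 len=4
Gaps: 8-10 13-13

Answer: 8-10 13-13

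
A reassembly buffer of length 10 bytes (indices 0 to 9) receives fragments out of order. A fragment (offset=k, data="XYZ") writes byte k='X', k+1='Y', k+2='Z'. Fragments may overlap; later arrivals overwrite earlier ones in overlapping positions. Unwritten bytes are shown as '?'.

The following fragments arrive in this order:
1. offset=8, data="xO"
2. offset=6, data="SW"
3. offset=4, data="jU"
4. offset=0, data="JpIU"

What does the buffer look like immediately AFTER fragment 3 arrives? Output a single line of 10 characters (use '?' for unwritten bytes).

Answer: ????jUSWxO

Derivation:
Fragment 1: offset=8 data="xO" -> buffer=????????xO
Fragment 2: offset=6 data="SW" -> buffer=??????SWxO
Fragment 3: offset=4 data="jU" -> buffer=????jUSWxO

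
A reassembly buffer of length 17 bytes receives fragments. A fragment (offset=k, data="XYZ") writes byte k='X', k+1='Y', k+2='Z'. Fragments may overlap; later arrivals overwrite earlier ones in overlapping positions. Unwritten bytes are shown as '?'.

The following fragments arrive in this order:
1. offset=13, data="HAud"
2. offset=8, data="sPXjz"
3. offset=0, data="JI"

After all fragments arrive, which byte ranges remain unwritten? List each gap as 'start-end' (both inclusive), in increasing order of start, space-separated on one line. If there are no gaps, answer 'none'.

Answer: 2-7

Derivation:
Fragment 1: offset=13 len=4
Fragment 2: offset=8 len=5
Fragment 3: offset=0 len=2
Gaps: 2-7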